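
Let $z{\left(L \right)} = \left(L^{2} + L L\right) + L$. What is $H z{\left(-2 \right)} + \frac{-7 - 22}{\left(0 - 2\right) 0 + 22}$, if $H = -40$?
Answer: $- \frac{5309}{22} \approx -241.32$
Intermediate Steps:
$z{\left(L \right)} = L + 2 L^{2}$ ($z{\left(L \right)} = \left(L^{2} + L^{2}\right) + L = 2 L^{2} + L = L + 2 L^{2}$)
$H z{\left(-2 \right)} + \frac{-7 - 22}{\left(0 - 2\right) 0 + 22} = - 40 \left(- 2 \left(1 + 2 \left(-2\right)\right)\right) + \frac{-7 - 22}{\left(0 - 2\right) 0 + 22} = - 40 \left(- 2 \left(1 - 4\right)\right) - \frac{29}{\left(-2\right) 0 + 22} = - 40 \left(\left(-2\right) \left(-3\right)\right) - \frac{29}{0 + 22} = \left(-40\right) 6 - \frac{29}{22} = -240 - \frac{29}{22} = - \frac{5309}{22}$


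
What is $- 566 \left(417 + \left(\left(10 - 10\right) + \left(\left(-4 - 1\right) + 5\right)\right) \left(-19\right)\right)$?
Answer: $-236022$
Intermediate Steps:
$- 566 \left(417 + \left(\left(10 - 10\right) + \left(\left(-4 - 1\right) + 5\right)\right) \left(-19\right)\right) = - 566 \left(417 + \left(\left(10 - 10\right) + \left(-5 + 5\right)\right) \left(-19\right)\right) = - 566 \left(417 + \left(0 + 0\right) \left(-19\right)\right) = - 566 \left(417 + 0 \left(-19\right)\right) = - 566 \left(417 + 0\right) = \left(-566\right) 417 = -236022$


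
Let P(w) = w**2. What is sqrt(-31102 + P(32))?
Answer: 3*I*sqrt(3342) ≈ 173.43*I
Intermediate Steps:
sqrt(-31102 + P(32)) = sqrt(-31102 + 32**2) = sqrt(-31102 + 1024) = sqrt(-30078) = 3*I*sqrt(3342)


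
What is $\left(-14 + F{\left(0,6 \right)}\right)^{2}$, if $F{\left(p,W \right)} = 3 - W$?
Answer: $289$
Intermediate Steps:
$\left(-14 + F{\left(0,6 \right)}\right)^{2} = \left(-14 + \left(3 - 6\right)\right)^{2} = \left(-14 - 3\right)^{2} = \left(-17\right)^{2} = 289$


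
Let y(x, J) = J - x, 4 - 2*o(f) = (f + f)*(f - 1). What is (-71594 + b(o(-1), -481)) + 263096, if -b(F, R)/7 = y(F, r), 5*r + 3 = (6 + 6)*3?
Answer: 957279/5 ≈ 1.9146e+5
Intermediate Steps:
o(f) = 2 - f*(-1 + f) (o(f) = 2 - (f + f)*(f - 1)/2 = 2 - 2*f*(-1 + f)/2 = 2 - f*(-1 + f))
r = 33/5 (r = -3/5 + ((6 + 6)*3)/5 = -3/5 + (12*3)/5 = -3/5 + (1/5)*36 = -3/5 + 36/5 = 33/5 ≈ 6.6000)
b(F, R) = -231/5 + 7*F (b(F, R) = -7*(33/5 - F) = -231/5 + 7*F)
(-71594 + b(o(-1), -481)) + 263096 = (-71594 + (-231/5 + 7*(2 - 1 - 1*(-1)**2))) + 263096 = (-71594 + (-231/5 + 7*(2 - 1 - 1*1))) + 263096 = (-71594 + (-231/5 + 7*(2 - 1 - 1))) + 263096 = (-71594 + (-231/5 + 7*0)) + 263096 = (-71594 + (-231/5 + 0)) + 263096 = (-71594 - 231/5) + 263096 = -358201/5 + 263096 = 957279/5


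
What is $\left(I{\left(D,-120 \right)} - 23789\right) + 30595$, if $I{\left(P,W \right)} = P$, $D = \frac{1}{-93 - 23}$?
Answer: $\frac{789495}{116} \approx 6806.0$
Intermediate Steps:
$D = - \frac{1}{116}$ ($D = \frac{1}{-116} = - \frac{1}{116} \approx -0.0086207$)
$\left(I{\left(D,-120 \right)} - 23789\right) + 30595 = \left(- \frac{1}{116} - 23789\right) + 30595 = - \frac{2759525}{116} + 30595 = \frac{789495}{116}$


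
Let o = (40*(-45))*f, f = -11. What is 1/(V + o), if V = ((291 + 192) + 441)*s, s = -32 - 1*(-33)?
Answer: 1/20724 ≈ 4.8253e-5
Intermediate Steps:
s = 1 (s = -32 + 33 = 1)
o = 19800 (o = (40*(-45))*(-11) = -1800*(-11) = 19800)
V = 924 (V = ((291 + 192) + 441)*1 = (483 + 441)*1 = 924*1 = 924)
1/(V + o) = 1/(924 + 19800) = 1/20724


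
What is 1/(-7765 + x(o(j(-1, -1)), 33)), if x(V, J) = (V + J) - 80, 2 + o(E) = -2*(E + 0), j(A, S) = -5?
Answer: -1/7804 ≈ -0.00012814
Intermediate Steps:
o(E) = -2 - 2*E (o(E) = -2 - 2*(E + 0) = -2 - 2*E)
x(V, J) = -80 + J + V (x(V, J) = (J + V) - 80 = -80 + J + V)
1/(-7765 + x(o(j(-1, -1)), 33)) = 1/(-7765 + (-80 + 33 + (-2 - 2*(-5)))) = 1/(-7765 + (-80 + 33 + (-2 + 10))) = 1/(-7765 + (-80 + 33 + 8)) = 1/(-7765 - 39) = 1/(-7804) = -1/7804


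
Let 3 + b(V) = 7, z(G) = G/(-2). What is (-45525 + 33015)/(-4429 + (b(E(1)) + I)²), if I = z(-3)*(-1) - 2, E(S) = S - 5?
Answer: 3336/1181 ≈ 2.8247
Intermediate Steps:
z(G) = -G/2 (z(G) = G*(-½) = -G/2)
E(S) = -5 + S
I = -7/2 (I = -½*(-3)*(-1) - 2 = (3/2)*(-1) - 2 = -3/2 - 2 = -7/2 ≈ -3.5000)
b(V) = 4 (b(V) = -3 + 7 = 4)
(-45525 + 33015)/(-4429 + (b(E(1)) + I)²) = (-45525 + 33015)/(-4429 + (4 - 7/2)²) = -12510/(-4429 + (½)²) = -12510/(-4429 + ¼) = -12510/(-17715/4) = -12510*(-4/17715) = 3336/1181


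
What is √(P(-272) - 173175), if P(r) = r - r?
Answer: 5*I*√6927 ≈ 416.14*I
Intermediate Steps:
P(r) = 0
√(P(-272) - 173175) = √(0 - 173175) = √(-173175) = 5*I*√6927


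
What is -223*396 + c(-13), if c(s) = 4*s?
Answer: -88360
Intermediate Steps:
-223*396 + c(-13) = -223*396 + 4*(-13) = -88308 - 52 = -88360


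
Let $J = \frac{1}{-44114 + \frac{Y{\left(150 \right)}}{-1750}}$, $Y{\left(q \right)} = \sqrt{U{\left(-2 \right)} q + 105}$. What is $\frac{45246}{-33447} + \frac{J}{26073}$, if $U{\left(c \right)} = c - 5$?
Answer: $\frac{2 \left(- 589849479 \sqrt{105} + 15178694961108875 i\right)}{290687877 \left(- 77199500 i + 3 \sqrt{105}\right)} \approx -1.3528 + 2.2204 \cdot 10^{-16} i$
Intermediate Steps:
$U{\left(c \right)} = -5 + c$
$Y{\left(q \right)} = \sqrt{105 - 7 q}$ ($Y{\left(q \right)} = \sqrt{\left(-5 - 2\right) q + 105} = \sqrt{- 7 q + 105} = \sqrt{105 - 7 q}$)
$J = \frac{1}{-44114 - \frac{3 i \sqrt{105}}{1750}}$ ($J = \frac{1}{-44114 + \frac{\sqrt{105 - 1050}}{-1750}} = \frac{1}{-44114 + \sqrt{105 - 1050} \left(- \frac{1}{1750}\right)} = \frac{1}{-44114 + \sqrt{-945} \left(- \frac{1}{1750}\right)} = \frac{1}{-44114 + 3 i \sqrt{105} \left(- \frac{1}{1750}\right)} = \frac{1}{-44114 - \frac{3 i \sqrt{105}}{1750}} \approx -2.2669 \cdot 10^{-5} + 9.0 \cdot 10^{-12} i$)
$\frac{45246}{-33447} + \frac{J}{26073} = \frac{45246}{-33447} + \frac{- \frac{3859975000}{170278937150027} + \frac{150 i \sqrt{105}}{170278937150027}}{26073} = 45246 \left(- \frac{1}{33447}\right) + \left(- \frac{3859975000}{170278937150027} + \frac{150 i \sqrt{105}}{170278937150027}\right) \frac{1}{26073} = - \frac{15082}{11149} - \left(\frac{3859975000}{4439682728312653971} - \frac{50 i \sqrt{105}}{1479894242770884657}\right) = - \frac{66959294951446308465622}{49498022737957779122679} + \frac{50 i \sqrt{105}}{1479894242770884657}$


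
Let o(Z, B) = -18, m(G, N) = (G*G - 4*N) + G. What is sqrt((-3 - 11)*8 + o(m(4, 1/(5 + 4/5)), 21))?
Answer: I*sqrt(130) ≈ 11.402*I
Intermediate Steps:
m(G, N) = G + G**2 - 4*N (m(G, N) = (G**2 - 4*N) + G = G + G**2 - 4*N)
sqrt((-3 - 11)*8 + o(m(4, 1/(5 + 4/5)), 21)) = sqrt((-3 - 11)*8 - 18) = sqrt(-14*8 - 18) = sqrt(-112 - 18) = sqrt(-130) = I*sqrt(130)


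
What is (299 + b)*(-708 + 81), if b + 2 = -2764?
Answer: 1546809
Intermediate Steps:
b = -2766 (b = -2 - 2764 = -2766)
(299 + b)*(-708 + 81) = (299 - 2766)*(-708 + 81) = -2467*(-627) = 1546809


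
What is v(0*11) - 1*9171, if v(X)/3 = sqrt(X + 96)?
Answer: -9171 + 12*sqrt(6) ≈ -9141.6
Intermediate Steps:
v(X) = 3*sqrt(96 + X) (v(X) = 3*sqrt(X + 96) = 3*sqrt(96 + X))
v(0*11) - 1*9171 = 3*sqrt(96 + 0*11) - 1*9171 = 3*sqrt(96 + 0) - 9171 = 3*sqrt(96) - 9171 = 3*(4*sqrt(6)) - 9171 = 12*sqrt(6) - 9171 = -9171 + 12*sqrt(6)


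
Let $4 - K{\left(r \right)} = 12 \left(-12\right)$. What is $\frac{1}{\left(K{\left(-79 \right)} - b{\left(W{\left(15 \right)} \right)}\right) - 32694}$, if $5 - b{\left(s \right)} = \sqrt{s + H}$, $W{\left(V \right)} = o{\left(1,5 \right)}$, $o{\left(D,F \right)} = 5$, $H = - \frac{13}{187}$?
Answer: $- \frac{6087037}{198139140465} - \frac{\sqrt{172414}}{198139140465} \approx -3.0723 \cdot 10^{-5}$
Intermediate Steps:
$K{\left(r \right)} = 148$ ($K{\left(r \right)} = 4 - 12 \left(-12\right) = 4 - -144 = 4 + 144 = 148$)
$H = - \frac{13}{187}$ ($H = \left(-13\right) \frac{1}{187} = - \frac{13}{187} \approx -0.069519$)
$W{\left(V \right)} = 5$
$b{\left(s \right)} = 5 - \sqrt{- \frac{13}{187} + s}$ ($b{\left(s \right)} = 5 - \sqrt{s - \frac{13}{187}} = 5 - \sqrt{- \frac{13}{187} + s}$)
$\frac{1}{\left(K{\left(-79 \right)} - b{\left(W{\left(15 \right)} \right)}\right) - 32694} = \frac{1}{\left(148 - \left(5 - \frac{\sqrt{-2431 + 34969 \cdot 5}}{187}\right)\right) - 32694} = \frac{1}{\left(148 - \left(5 - \frac{\sqrt{-2431 + 174845}}{187}\right)\right) - 32694} = \frac{1}{\left(148 - \left(5 - \frac{\sqrt{172414}}{187}\right)\right) - 32694} = \frac{1}{\left(143 + \frac{\sqrt{172414}}{187}\right) - 32694} = \frac{1}{-32551 + \frac{\sqrt{172414}}{187}}$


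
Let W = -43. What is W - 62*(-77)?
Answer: 4731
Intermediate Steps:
W - 62*(-77) = -43 - 62*(-77) = -43 + 4774 = 4731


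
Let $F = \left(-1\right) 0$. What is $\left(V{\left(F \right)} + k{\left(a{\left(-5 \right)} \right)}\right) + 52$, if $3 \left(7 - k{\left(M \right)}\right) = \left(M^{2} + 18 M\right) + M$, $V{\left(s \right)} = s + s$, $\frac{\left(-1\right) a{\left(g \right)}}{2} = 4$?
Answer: $\frac{265}{3} \approx 88.333$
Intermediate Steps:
$a{\left(g \right)} = -8$ ($a{\left(g \right)} = \left(-2\right) 4 = -8$)
$F = 0$
$V{\left(s \right)} = 2 s$
$k{\left(M \right)} = 7 - \frac{19 M}{3} - \frac{M^{2}}{3}$ ($k{\left(M \right)} = 7 - \frac{\left(M^{2} + 18 M\right) + M}{3} = 7 - \frac{M^{2} + 19 M}{3} = 7 - \left(\frac{M^{2}}{3} + \frac{19 M}{3}\right) = 7 - \frac{19 M}{3} - \frac{M^{2}}{3}$)
$\left(V{\left(F \right)} + k{\left(a{\left(-5 \right)} \right)}\right) + 52 = \left(2 \cdot 0 - \left(- \frac{173}{3} + \frac{64}{3}\right)\right) + 52 = \left(0 + \left(7 + \frac{152}{3} - \frac{64}{3}\right)\right) + 52 = \left(0 + \frac{109}{3}\right) + 52 = \frac{109}{3} + 52 = \frac{265}{3}$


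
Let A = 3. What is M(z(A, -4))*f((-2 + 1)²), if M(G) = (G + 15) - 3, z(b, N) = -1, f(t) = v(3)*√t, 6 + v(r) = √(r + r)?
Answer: -66 + 11*√6 ≈ -39.056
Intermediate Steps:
v(r) = -6 + √2*√r (v(r) = -6 + √(r + r) = -6 + √(2*r) = -6 + √2*√r)
f(t) = √t*(-6 + √6) (f(t) = (-6 + √2*√3)*√t = (-6 + √6)*√t = √t*(-6 + √6))
M(G) = 12 + G (M(G) = (15 + G) - 3 = 12 + G)
M(z(A, -4))*f((-2 + 1)²) = (12 - 1)*(√((-2 + 1)²)*(-6 + √6)) = 11*(√((-1)²)*(-6 + √6)) = 11*(√1*(-6 + √6)) = 11*(1*(-6 + √6)) = 11*(-6 + √6) = -66 + 11*√6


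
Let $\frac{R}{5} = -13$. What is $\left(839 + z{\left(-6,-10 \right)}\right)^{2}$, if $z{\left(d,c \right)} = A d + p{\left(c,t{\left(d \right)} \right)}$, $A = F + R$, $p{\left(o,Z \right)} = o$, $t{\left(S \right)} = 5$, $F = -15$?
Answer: $1713481$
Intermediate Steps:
$R = -65$ ($R = 5 \left(-13\right) = -65$)
$A = -80$ ($A = -15 - 65 = -80$)
$z{\left(d,c \right)} = c - 80 d$ ($z{\left(d,c \right)} = - 80 d + c = c - 80 d$)
$\left(839 + z{\left(-6,-10 \right)}\right)^{2} = \left(839 - -470\right)^{2} = \left(839 + \left(-10 + 480\right)\right)^{2} = \left(839 + 470\right)^{2} = 1309^{2} = 1713481$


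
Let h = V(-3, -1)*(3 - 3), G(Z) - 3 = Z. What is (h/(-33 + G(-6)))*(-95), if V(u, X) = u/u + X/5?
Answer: 0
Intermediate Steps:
V(u, X) = 1 + X/5 (V(u, X) = 1 + X*(⅕) = 1 + X/5)
G(Z) = 3 + Z
h = 0 (h = (1 + (⅕)*(-1))*(3 - 3) = (1 - ⅕)*0 = (⅘)*0 = 0)
(h/(-33 + G(-6)))*(-95) = (0/(-33 + (3 - 6)))*(-95) = (0/(-33 - 3))*(-95) = (0/(-36))*(-95) = -1/36*0*(-95) = 0*(-95) = 0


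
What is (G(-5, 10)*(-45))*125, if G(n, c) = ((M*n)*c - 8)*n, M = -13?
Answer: 18056250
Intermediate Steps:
G(n, c) = n*(-8 - 13*c*n) (G(n, c) = ((-13*n)*c - 8)*n = (-13*c*n - 8)*n = (-8 - 13*c*n)*n = n*(-8 - 13*c*n))
(G(-5, 10)*(-45))*125 = (-1*(-5)*(8 + 13*10*(-5))*(-45))*125 = (-1*(-5)*(8 - 650)*(-45))*125 = (-1*(-5)*(-642)*(-45))*125 = -3210*(-45)*125 = 144450*125 = 18056250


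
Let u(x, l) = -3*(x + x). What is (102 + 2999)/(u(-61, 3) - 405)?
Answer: -3101/39 ≈ -79.513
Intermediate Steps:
u(x, l) = -6*x
(102 + 2999)/(u(-61, 3) - 405) = (102 + 2999)/(-6*(-61) - 405) = 3101/(366 - 405) = 3101/(-39) = 3101*(-1/39) = -3101/39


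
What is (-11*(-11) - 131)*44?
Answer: -440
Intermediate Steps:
(-11*(-11) - 131)*44 = (121 - 131)*44 = -10*44 = -440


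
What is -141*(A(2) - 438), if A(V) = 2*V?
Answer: 61194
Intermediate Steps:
-141*(A(2) - 438) = -141*(2*2 - 438) = -141*(4 - 438) = -141*(-434) = 61194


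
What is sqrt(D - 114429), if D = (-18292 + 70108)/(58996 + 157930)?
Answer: I*sqrt(1346165391402897)/108463 ≈ 338.27*I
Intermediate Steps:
D = 25908/108463 (D = 51816/216926 = 51816*(1/216926) = 25908/108463 ≈ 0.23886)
sqrt(D - 114429) = sqrt(25908/108463 - 114429) = sqrt(-12411286719/108463) = I*sqrt(1346165391402897)/108463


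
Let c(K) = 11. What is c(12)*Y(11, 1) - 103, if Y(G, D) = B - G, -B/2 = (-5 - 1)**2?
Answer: -1016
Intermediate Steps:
B = -72 (B = -2*(-5 - 1)**2 = -2*(-6)**2 = -2*36 = -72)
Y(G, D) = -72 - G
c(12)*Y(11, 1) - 103 = 11*(-72 - 1*11) - 103 = 11*(-72 - 11) - 103 = 11*(-83) - 103 = -913 - 103 = -1016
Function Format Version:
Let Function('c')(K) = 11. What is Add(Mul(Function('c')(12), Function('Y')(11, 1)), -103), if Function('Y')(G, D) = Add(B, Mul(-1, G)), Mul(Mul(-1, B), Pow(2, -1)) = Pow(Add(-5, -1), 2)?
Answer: -1016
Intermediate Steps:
B = -72 (B = Mul(-2, Pow(Add(-5, -1), 2)) = Mul(-2, Pow(-6, 2)) = Mul(-2, 36) = -72)
Function('Y')(G, D) = Add(-72, Mul(-1, G))
Add(Mul(Function('c')(12), Function('Y')(11, 1)), -103) = Add(Mul(11, Add(-72, Mul(-1, 11))), -103) = Add(Mul(11, Add(-72, -11)), -103) = Add(Mul(11, -83), -103) = Add(-913, -103) = -1016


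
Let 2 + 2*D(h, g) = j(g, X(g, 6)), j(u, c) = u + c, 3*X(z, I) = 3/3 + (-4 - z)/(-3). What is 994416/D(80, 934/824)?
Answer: 1229098176/23 ≈ 5.3439e+7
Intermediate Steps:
X(z, I) = 7/9 + z/9 (X(z, I) = (3/3 + (-4 - z)/(-3))/3 = (3*(⅓) + (-4 - z)*(-⅓))/3 = (1 + (4/3 + z/3))/3 = (7/3 + z/3)/3 = 7/9 + z/9)
j(u, c) = c + u
D(h, g) = -11/18 + 5*g/9 (D(h, g) = -1 + ((7/9 + g/9) + g)/2 = -1 + (7/9 + 10*g/9)/2 = -1 + (7/18 + 5*g/9) = -11/18 + 5*g/9)
994416/D(80, 934/824) = 994416/(-11/18 + 5*(934/824)/9) = 994416/(-11/18 + 5*(934*(1/824))/9) = 994416/(-11/18 + (5/9)*(467/412)) = 994416/(-11/18 + 2335/3708) = 994416/(23/1236) = 994416*(1236/23) = 1229098176/23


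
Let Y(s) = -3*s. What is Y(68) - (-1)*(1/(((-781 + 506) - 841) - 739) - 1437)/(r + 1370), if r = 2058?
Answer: -324972349/1589735 ≈ -204.42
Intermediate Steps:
Y(68) - (-1)*(1/(((-781 + 506) - 841) - 739) - 1437)/(r + 1370) = -3*68 - (-1)*(1/(((-781 + 506) - 841) - 739) - 1437)/(2058 + 1370) = -204 - (-1)*(1/((-275 - 841) - 739) - 1437)/3428 = -204 - (-1)*(1/(-1116 - 739) - 1437)*(1/3428) = -204 - (-1)*(1/(-1855) - 1437)*(1/3428) = -204 - (-1)*(-1/1855 - 1437)*(1/3428) = -204 - (-1)*(-2665636/1855*1/3428) = -204 - (-1)*(-666409)/1589735 = -204 - 1*666409/1589735 = -204 - 666409/1589735 = -324972349/1589735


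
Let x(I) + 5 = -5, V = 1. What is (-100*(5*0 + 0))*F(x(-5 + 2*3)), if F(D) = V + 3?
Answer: 0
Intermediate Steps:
x(I) = -10 (x(I) = -5 - 5 = -10)
F(D) = 4 (F(D) = 1 + 3 = 4)
(-100*(5*0 + 0))*F(x(-5 + 2*3)) = -100*(5*0 + 0)*4 = -100*(0 + 0)*4 = -100*0*4 = 0*4 = 0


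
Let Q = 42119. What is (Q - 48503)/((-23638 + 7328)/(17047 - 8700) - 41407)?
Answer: 17762416/115213513 ≈ 0.15417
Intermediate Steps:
(Q - 48503)/((-23638 + 7328)/(17047 - 8700) - 41407) = (42119 - 48503)/((-23638 + 7328)/(17047 - 8700) - 41407) = -6384/(-16310/8347 - 41407) = -6384/(-345640539/8347) = -6384*(-8347/345640539) = 17762416/115213513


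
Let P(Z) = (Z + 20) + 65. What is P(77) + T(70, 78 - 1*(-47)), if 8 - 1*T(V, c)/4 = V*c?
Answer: -34806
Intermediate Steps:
P(Z) = 85 + Z (P(Z) = (20 + Z) + 65 = 85 + Z)
T(V, c) = 32 - 4*V*c
P(77) + T(70, 78 - 1*(-47)) = (85 + 77) + (32 - 4*70*(78 - 1*(-47))) = 162 + (32 - 4*70*(78 + 47)) = 162 + (32 - 4*70*125) = 162 + (32 - 35000) = 162 - 34968 = -34806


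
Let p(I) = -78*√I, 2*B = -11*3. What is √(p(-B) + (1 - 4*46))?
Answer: √(-183 - 39*√66) ≈ 22.357*I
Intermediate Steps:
B = -33/2 (B = (-11*3)/2 = (½)*(-33) = -33/2 ≈ -16.500)
√(p(-B) + (1 - 4*46)) = √(-78*√(33/2) + (1 - 4*46)) = √(-39*√66 + (1 - 184)) = √(-39*√66 - 183) = √(-183 - 39*√66)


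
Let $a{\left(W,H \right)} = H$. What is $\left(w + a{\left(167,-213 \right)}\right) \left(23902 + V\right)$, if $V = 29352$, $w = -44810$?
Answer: $-2397654842$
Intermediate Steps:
$\left(w + a{\left(167,-213 \right)}\right) \left(23902 + V\right) = \left(-44810 - 213\right) \left(23902 + 29352\right) = \left(-45023\right) 53254 = -2397654842$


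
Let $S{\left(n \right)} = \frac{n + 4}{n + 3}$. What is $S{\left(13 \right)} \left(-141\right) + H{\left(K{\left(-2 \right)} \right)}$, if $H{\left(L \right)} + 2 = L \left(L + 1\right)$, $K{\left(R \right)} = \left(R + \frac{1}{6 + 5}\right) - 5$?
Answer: $- \frac{214869}{1936} \approx -110.99$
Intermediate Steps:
$S{\left(n \right)} = \frac{4 + n}{3 + n}$
$K{\left(R \right)} = - \frac{54}{11} + R$ ($K{\left(R \right)} = \left(R + \frac{1}{11}\right) - 5 = \left(\frac{1}{11} + R\right) - 5 = - \frac{54}{11} + R$)
$H{\left(L \right)} = -2 + L \left(1 + L\right)$ ($H{\left(L \right)} = -2 + L \left(L + 1\right) = -2 + L \left(1 + L\right)$)
$S{\left(13 \right)} \left(-141\right) + H{\left(K{\left(-2 \right)} \right)} = \frac{4 + 13}{3 + 13} \left(-141\right) - \left(\frac{98}{11} - \left(- \frac{54}{11} - 2\right)^{2}\right) = \frac{1}{16} \cdot 17 \left(-141\right) - \left(\frac{98}{11} - \frac{5776}{121}\right) = \frac{1}{16} \cdot 17 \left(-141\right) - - \frac{4698}{121} = \frac{17}{16} \left(-141\right) + \frac{4698}{121} = - \frac{2397}{16} + \frac{4698}{121} = - \frac{214869}{1936}$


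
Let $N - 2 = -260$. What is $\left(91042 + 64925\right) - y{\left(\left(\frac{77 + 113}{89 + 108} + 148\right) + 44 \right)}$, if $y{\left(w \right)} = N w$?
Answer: $\frac{40533111}{197} \approx 2.0575 \cdot 10^{5}$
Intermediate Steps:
$N = -258$ ($N = 2 - 260 = -258$)
$y{\left(w \right)} = - 258 w$
$\left(91042 + 64925\right) - y{\left(\left(\frac{77 + 113}{89 + 108} + 148\right) + 44 \right)} = \left(91042 + 64925\right) - - 258 \left(\left(\frac{77 + 113}{89 + 108} + 148\right) + 44\right) = 155967 - - 258 \left(\left(\frac{190}{197} + 148\right) + 44\right) = 155967 - - 258 \left(\frac{29346}{197} + 44\right) = 155967 - \left(-258\right) \frac{38014}{197} = 155967 - - \frac{9807612}{197} = 155967 + \frac{9807612}{197} = \frac{40533111}{197}$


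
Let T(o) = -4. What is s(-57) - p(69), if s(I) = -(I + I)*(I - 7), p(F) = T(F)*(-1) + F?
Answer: -7369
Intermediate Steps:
p(F) = 4 + F (p(F) = -4*(-1) + F = 4 + F)
s(I) = -2*I*(-7 + I)
s(-57) - p(69) = 2*(-57)*(7 - 1*(-57)) - (4 + 69) = 2*(-57)*(7 + 57) - 1*73 = 2*(-57)*64 - 73 = -7296 - 73 = -7369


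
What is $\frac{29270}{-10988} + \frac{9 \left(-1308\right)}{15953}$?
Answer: $- \frac{298147523}{87645782} \approx -3.4017$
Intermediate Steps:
$\frac{29270}{-10988} + \frac{9 \left(-1308\right)}{15953} = 29270 \left(- \frac{1}{10988}\right) - \frac{11772}{15953} = - \frac{14635}{5494} - \frac{11772}{15953} = - \frac{298147523}{87645782}$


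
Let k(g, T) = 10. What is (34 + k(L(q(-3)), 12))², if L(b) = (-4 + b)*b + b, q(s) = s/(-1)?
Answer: 1936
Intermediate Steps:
q(s) = -s (q(s) = s*(-1) = -s)
L(b) = b + b*(-4 + b) (L(b) = b*(-4 + b) + b = b + b*(-4 + b))
(34 + k(L(q(-3)), 12))² = (34 + 10)² = 44² = 1936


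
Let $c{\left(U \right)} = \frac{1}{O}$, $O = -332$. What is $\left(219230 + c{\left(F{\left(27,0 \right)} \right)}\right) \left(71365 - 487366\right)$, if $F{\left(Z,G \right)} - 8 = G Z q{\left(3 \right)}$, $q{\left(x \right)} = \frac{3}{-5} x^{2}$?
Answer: $- \frac{30278366128359}{332} \approx -9.12 \cdot 10^{10}$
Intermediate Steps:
$q{\left(x \right)} = - \frac{3 x^{2}}{5}$ ($q{\left(x \right)} = 3 \left(- \frac{1}{5}\right) x^{2} = - \frac{3 x^{2}}{5}$)
$F{\left(Z,G \right)} = 8 - \frac{27 G Z}{5}$ ($F{\left(Z,G \right)} = 8 + G Z \left(- \frac{3 \cdot 3^{2}}{5}\right) = 8 + G Z \left(\left(- \frac{3}{5}\right) 9\right) = 8 + G Z \left(- \frac{27}{5}\right) = 8 - \frac{27 G Z}{5}$)
$c{\left(U \right)} = - \frac{1}{332}$ ($c{\left(U \right)} = \frac{1}{-332} = - \frac{1}{332}$)
$\left(219230 + c{\left(F{\left(27,0 \right)} \right)}\right) \left(71365 - 487366\right) = \left(219230 - \frac{1}{332}\right) \left(71365 - 487366\right) = \frac{72784359}{332} \left(-416001\right) = - \frac{30278366128359}{332}$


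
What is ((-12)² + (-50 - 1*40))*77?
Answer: 4158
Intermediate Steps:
((-12)² + (-50 - 1*40))*77 = (144 + (-50 - 40))*77 = (144 - 90)*77 = 54*77 = 4158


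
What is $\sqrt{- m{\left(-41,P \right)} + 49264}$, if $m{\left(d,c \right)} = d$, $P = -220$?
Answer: $\sqrt{49305} \approx 222.05$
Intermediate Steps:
$\sqrt{- m{\left(-41,P \right)} + 49264} = \sqrt{\left(-1\right) \left(-41\right) + 49264} = \sqrt{41 + 49264} = \sqrt{49305}$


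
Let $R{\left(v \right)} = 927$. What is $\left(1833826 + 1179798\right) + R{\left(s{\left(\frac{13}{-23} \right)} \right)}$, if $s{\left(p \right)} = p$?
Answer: $3014551$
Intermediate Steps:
$\left(1833826 + 1179798\right) + R{\left(s{\left(\frac{13}{-23} \right)} \right)} = \left(1833826 + 1179798\right) + 927 = 3013624 + 927 = 3014551$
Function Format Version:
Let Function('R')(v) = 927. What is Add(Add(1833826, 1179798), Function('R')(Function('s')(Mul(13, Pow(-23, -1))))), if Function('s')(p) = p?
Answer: 3014551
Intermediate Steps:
Add(Add(1833826, 1179798), Function('R')(Function('s')(Mul(13, Pow(-23, -1))))) = Add(Add(1833826, 1179798), 927) = Add(3013624, 927) = 3014551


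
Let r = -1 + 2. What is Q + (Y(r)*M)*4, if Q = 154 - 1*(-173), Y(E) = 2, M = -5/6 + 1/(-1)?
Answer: 937/3 ≈ 312.33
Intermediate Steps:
r = 1
M = -11/6 (M = -5*1/6 + 1*(-1) = -5/6 - 1 = -11/6 ≈ -1.8333)
Q = 327 (Q = 154 + 173 = 327)
Q + (Y(r)*M)*4 = 327 + (2*(-11/6))*4 = 327 - 11/3*4 = 327 - 44/3 = 937/3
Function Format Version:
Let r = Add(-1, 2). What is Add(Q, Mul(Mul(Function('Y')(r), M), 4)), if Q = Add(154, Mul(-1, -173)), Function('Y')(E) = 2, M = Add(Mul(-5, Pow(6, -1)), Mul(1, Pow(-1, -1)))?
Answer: Rational(937, 3) ≈ 312.33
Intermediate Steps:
r = 1
M = Rational(-11, 6) (M = Add(Mul(-5, Rational(1, 6)), Mul(1, -1)) = Add(Rational(-5, 6), -1) = Rational(-11, 6) ≈ -1.8333)
Q = 327 (Q = Add(154, 173) = 327)
Add(Q, Mul(Mul(Function('Y')(r), M), 4)) = Add(327, Mul(Mul(2, Rational(-11, 6)), 4)) = Add(327, Mul(Rational(-11, 3), 4)) = Add(327, Rational(-44, 3)) = Rational(937, 3)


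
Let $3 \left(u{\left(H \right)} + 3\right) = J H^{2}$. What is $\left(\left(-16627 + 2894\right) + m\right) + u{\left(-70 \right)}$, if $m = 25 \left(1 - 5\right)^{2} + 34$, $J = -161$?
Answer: $- \frac{828806}{3} \approx -2.7627 \cdot 10^{5}$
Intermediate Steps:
$m = 434$ ($m = 25 \left(-4\right)^{2} + 34 = 25 \cdot 16 + 34 = 400 + 34 = 434$)
$u{\left(H \right)} = -3 - \frac{161 H^{2}}{3}$ ($u{\left(H \right)} = -3 + \frac{\left(-161\right) H^{2}}{3} = -3 - \frac{161 H^{2}}{3}$)
$\left(\left(-16627 + 2894\right) + m\right) + u{\left(-70 \right)} = \left(\left(-16627 + 2894\right) + 434\right) - \left(3 + \frac{161 \left(-70\right)^{2}}{3}\right) = \left(-13733 + 434\right) - \frac{788909}{3} = -13299 - \frac{788909}{3} = - \frac{828806}{3}$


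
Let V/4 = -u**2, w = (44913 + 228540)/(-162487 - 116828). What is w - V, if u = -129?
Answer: 6197350069/93105 ≈ 66563.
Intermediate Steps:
w = -91151/93105 (w = 273453/(-279315) = 273453*(-1/279315) = -91151/93105 ≈ -0.97901)
V = -66564 (V = 4*(-1*(-129)**2) = 4*(-1*16641) = 4*(-16641) = -66564)
w - V = -91151/93105 - 1*(-66564) = -91151/93105 + 66564 = 6197350069/93105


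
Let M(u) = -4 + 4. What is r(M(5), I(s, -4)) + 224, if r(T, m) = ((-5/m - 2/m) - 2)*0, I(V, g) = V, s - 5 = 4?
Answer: 224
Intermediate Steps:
s = 9 (s = 5 + 4 = 9)
M(u) = 0
r(T, m) = 0 (r(T, m) = (-7/m - 2)*0 = (-2 - 7/m)*0 = 0)
r(M(5), I(s, -4)) + 224 = 0 + 224 = 224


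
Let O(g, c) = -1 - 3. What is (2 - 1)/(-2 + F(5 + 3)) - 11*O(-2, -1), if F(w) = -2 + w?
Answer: 177/4 ≈ 44.250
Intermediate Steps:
O(g, c) = -4
(2 - 1)/(-2 + F(5 + 3)) - 11*O(-2, -1) = (2 - 1)/(-2 + (-2 + (5 + 3))) - 11*(-4) = 1/(-2 + (-2 + 8)) + 44 = 1/(-2 + 6) + 44 = 1/4 + 44 = 1*(¼) + 44 = ¼ + 44 = 177/4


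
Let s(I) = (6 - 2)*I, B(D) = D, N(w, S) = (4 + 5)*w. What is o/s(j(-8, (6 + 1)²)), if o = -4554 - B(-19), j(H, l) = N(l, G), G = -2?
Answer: -4535/1764 ≈ -2.5709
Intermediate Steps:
N(w, S) = 9*w
j(H, l) = 9*l
o = -4535 (o = -4554 - 1*(-19) = -4554 + 19 = -4535)
s(I) = 4*I
o/s(j(-8, (6 + 1)²)) = -4535*1/(36*(6 + 1)²) = -4535/(4*(9*7²)) = -4535/(4*(9*49)) = -4535/(4*441) = -4535/1764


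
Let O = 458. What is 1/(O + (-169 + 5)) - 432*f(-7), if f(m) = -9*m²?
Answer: 56010529/294 ≈ 1.9051e+5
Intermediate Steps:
1/(O + (-169 + 5)) - 432*f(-7) = 1/(458 + (-169 + 5)) - (-3888)*(-7)² = 1/(458 - 164) - (-3888)*49 = 1/294 - 432*(-441) = 1/294 + 190512 = 56010529/294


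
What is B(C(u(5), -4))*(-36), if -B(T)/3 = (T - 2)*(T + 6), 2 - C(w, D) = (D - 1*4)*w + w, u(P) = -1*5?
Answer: 102060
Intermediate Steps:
u(P) = -5
C(w, D) = 2 - w - w*(-4 + D) (C(w, D) = 2 - ((D - 1*4)*w + w) = 2 - ((D - 4)*w + w) = 2 - ((-4 + D)*w + w) = 2 - (w*(-4 + D) + w) = 2 - (w + w*(-4 + D)) = 2 + (-w - w*(-4 + D)) = 2 - w - w*(-4 + D))
B(T) = -3*(-2 + T)*(6 + T) (B(T) = -3*(T - 2)*(T + 6) = -3*(-2 + T)*(6 + T))
B(C(u(5), -4))*(-36) = (36 - 12*(2 + 3*(-5) - 1*(-4)*(-5)) - 3*(2 + 3*(-5) - 1*(-4)*(-5))²)*(-36) = (36 - 12*(2 - 15 - 20) - 3*(2 - 15 - 20)²)*(-36) = (36 - 12*(-33) - 3*(-33)²)*(-36) = (36 + 396 - 3*1089)*(-36) = (36 + 396 - 3267)*(-36) = -2835*(-36) = 102060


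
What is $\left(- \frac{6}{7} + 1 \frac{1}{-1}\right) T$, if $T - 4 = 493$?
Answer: $-923$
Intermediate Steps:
$T = 497$ ($T = 4 + 493 = 497$)
$\left(- \frac{6}{7} + 1 \frac{1}{-1}\right) T = \left(- \frac{6}{7} + 1 \frac{1}{-1}\right) 497 = \left(\left(-6\right) \frac{1}{7} + 1 \left(-1\right)\right) 497 = \left(- \frac{6}{7} - 1\right) 497 = \left(- \frac{13}{7}\right) 497 = -923$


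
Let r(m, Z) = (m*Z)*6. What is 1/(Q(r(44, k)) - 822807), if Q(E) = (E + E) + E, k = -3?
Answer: -1/825183 ≈ -1.2119e-6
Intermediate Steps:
r(m, Z) = 6*Z*m (r(m, Z) = (Z*m)*6 = 6*Z*m)
Q(E) = 3*E (Q(E) = 2*E + E = 3*E)
1/(Q(r(44, k)) - 822807) = 1/(3*(6*(-3)*44) - 822807) = 1/(3*(-792) - 822807) = 1/(-2376 - 822807) = 1/(-825183) = -1/825183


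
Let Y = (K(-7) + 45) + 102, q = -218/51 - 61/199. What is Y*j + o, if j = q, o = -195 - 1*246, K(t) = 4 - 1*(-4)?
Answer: -11682124/10149 ≈ -1151.1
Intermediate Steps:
q = -46493/10149 (q = -218*1/51 - 61*1/199 = -218/51 - 61/199 = -46493/10149 ≈ -4.5810)
K(t) = 8 (K(t) = 4 + 4 = 8)
o = -441 (o = -195 - 246 = -441)
Y = 155 (Y = (8 + 45) + 102 = 53 + 102 = 155)
j = -46493/10149 ≈ -4.5810
Y*j + o = 155*(-46493/10149) - 441 = -7206415/10149 - 441 = -11682124/10149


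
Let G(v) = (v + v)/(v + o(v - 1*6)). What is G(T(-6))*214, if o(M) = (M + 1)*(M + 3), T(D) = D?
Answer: -856/31 ≈ -27.613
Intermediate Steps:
o(M) = (1 + M)*(3 + M)
G(v) = 2*v/(-21 + (-6 + v)² + 5*v) (G(v) = (v + v)/(v + (3 + (v - 1*6)² + 4*(v - 1*6))) = (2*v)/(v + (3 + (v - 6)² + 4*(v - 6))) = (2*v)/(v + (3 + (-6 + v)² + 4*(-6 + v))) = (2*v)/(v + (3 + (-6 + v)² + (-24 + 4*v))) = (2*v)/(v + (-21 + (-6 + v)² + 4*v)) = (2*v)/(-21 + (-6 + v)² + 5*v) = 2*v/(-21 + (-6 + v)² + 5*v))
G(T(-6))*214 = (2*(-6)/(15 + (-6)² - 7*(-6)))*214 = (2*(-6)/(15 + 36 + 42))*214 = (2*(-6)/93)*214 = (2*(-6)*(1/93))*214 = -4/31*214 = -856/31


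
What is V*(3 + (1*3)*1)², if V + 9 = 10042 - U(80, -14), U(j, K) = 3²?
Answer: 360864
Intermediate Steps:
U(j, K) = 9
V = 10024 (V = -9 + (10042 - 1*9) = -9 + (10042 - 9) = -9 + 10033 = 10024)
V*(3 + (1*3)*1)² = 10024*(3 + (1*3)*1)² = 10024*(3 + 3*1)² = 10024*(3 + 3)² = 10024*6² = 10024*36 = 360864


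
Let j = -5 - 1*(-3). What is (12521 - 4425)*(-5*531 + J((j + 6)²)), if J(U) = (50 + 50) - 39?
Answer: -21001024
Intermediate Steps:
j = -2 (j = -5 + 3 = -2)
J(U) = 61 (J(U) = 100 - 39 = 61)
(12521 - 4425)*(-5*531 + J((j + 6)²)) = (12521 - 4425)*(-5*531 + 61) = 8096*(-2655 + 61) = 8096*(-2594) = -21001024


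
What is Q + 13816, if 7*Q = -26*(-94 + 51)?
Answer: 97830/7 ≈ 13976.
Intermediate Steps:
Q = 1118/7 (Q = (-26*(-94 + 51))/7 = (-26*(-43))/7 = (⅐)*1118 = 1118/7 ≈ 159.71)
Q + 13816 = 1118/7 + 13816 = 97830/7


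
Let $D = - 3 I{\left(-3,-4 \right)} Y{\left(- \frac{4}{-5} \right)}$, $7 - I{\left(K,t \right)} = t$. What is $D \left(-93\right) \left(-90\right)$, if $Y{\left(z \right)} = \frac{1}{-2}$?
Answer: $138105$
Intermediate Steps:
$Y{\left(z \right)} = - \frac{1}{2}$
$I{\left(K,t \right)} = 7 - t$
$D = \frac{33}{2}$ ($D = - 3 \left(7 - -4\right) \left(- \frac{1}{2}\right) = - 3 \left(7 + 4\right) \left(- \frac{1}{2}\right) = \left(-3\right) 11 \left(- \frac{1}{2}\right) = \left(-33\right) \left(- \frac{1}{2}\right) = \frac{33}{2} \approx 16.5$)
$D \left(-93\right) \left(-90\right) = \frac{33}{2} \left(-93\right) \left(-90\right) = \left(- \frac{3069}{2}\right) \left(-90\right) = 138105$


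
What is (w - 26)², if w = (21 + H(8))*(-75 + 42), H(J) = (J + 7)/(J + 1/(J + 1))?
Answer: 3242391364/5329 ≈ 6.0844e+5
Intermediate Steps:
H(J) = (7 + J)/(J + 1/(1 + J))
w = -55044/73 (w = (21 + (7 + 8² + 8*8)/(1 + 8 + 8²))*(-75 + 42) = (21 + (7 + 64 + 64)/(1 + 8 + 64))*(-33) = (21 + 135/73)*(-33) = (1668/73)*(-33) = -55044/73 ≈ -754.03)
(w - 26)² = (-55044/73 - 26)² = (-56942/73)² = 3242391364/5329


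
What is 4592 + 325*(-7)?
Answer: 2317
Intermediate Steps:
4592 + 325*(-7) = 4592 - 2275 = 2317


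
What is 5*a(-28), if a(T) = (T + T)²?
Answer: 15680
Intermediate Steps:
a(T) = 4*T² (a(T) = (2*T)² = 4*T²)
5*a(-28) = 5*(4*(-28)²) = 5*(4*784) = 5*3136 = 15680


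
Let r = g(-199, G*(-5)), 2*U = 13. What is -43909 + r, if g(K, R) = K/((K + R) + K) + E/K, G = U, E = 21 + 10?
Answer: -7523271640/171339 ≈ -43909.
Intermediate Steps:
E = 31
U = 13/2 (U = (½)*13 = 13/2 ≈ 6.5000)
G = 13/2 ≈ 6.5000
g(K, R) = 31/K + K/(R + 2*K) (g(K, R) = K/((K + R) + K) + 31/K = K/(R + 2*K) + 31/K = 31/K + K/(R + 2*K))
r = 52511/171339 (r = ((-199)² + 31*((13/2)*(-5)) + 62*(-199))/((-199)*((13/2)*(-5) + 2*(-199))) = -(39601 + 31*(-65/2) - 12338)/(199*(-65/2 - 398)) = -(39601 - 2015/2 - 12338)/(199*(-861/2)) = -1/199*(-2/861)*52511/2 = 52511/171339 ≈ 0.30647)
-43909 + r = -43909 + 52511/171339 = -7523271640/171339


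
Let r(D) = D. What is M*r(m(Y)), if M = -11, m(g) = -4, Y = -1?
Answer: 44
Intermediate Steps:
M*r(m(Y)) = -11*(-4) = 44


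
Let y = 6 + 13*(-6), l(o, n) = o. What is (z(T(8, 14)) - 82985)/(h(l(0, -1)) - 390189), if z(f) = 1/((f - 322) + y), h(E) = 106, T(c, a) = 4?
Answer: 32364151/152132370 ≈ 0.21274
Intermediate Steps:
y = -72 (y = 6 - 78 = -72)
z(f) = 1/(-394 + f) (z(f) = 1/((f - 322) - 72) = 1/((-322 + f) - 72) = 1/(-394 + f))
(z(T(8, 14)) - 82985)/(h(l(0, -1)) - 390189) = (1/(-394 + 4) - 82985)/(106 - 390189) = (1/(-390) - 82985)/(-390083) = (-1/390 - 82985)*(-1/390083) = -32364151/390*(-1/390083) = 32364151/152132370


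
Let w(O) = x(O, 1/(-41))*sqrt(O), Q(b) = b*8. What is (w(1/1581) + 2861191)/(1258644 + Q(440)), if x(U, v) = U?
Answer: 2861191/1262164 + sqrt(1581)/3154855910004 ≈ 2.2669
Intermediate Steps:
Q(b) = 8*b
w(O) = O**(3/2) (w(O) = O*sqrt(O) = O**(3/2))
(w(1/1581) + 2861191)/(1258644 + Q(440)) = ((1/1581)**(3/2) + 2861191)/(1258644 + 8*440) = ((1/1581)**(3/2) + 2861191)/(1258644 + 3520) = (sqrt(1581)/2499561 + 2861191)/1262164 = (2861191 + sqrt(1581)/2499561)*(1/1262164) = 2861191/1262164 + sqrt(1581)/3154855910004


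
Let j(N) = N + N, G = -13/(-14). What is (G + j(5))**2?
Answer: 23409/196 ≈ 119.43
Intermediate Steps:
G = 13/14 (G = -13*(-1/14) = 13/14 ≈ 0.92857)
j(N) = 2*N
(G + j(5))**2 = (13/14 + 2*5)**2 = (13/14 + 10)**2 = (153/14)**2 = 23409/196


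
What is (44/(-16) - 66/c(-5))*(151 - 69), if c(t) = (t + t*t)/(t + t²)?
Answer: -11275/2 ≈ -5637.5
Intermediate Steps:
c(t) = 1 (c(t) = (t + t²)/(t + t²) = 1)
(44/(-16) - 66/c(-5))*(151 - 69) = (44/(-16) - 66/1)*(151 - 69) = (44*(-1/16) - 66*1)*82 = (-11/4 - 66)*82 = -275/4*82 = -11275/2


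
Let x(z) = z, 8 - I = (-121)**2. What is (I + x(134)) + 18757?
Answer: 4258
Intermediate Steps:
I = -14633 (I = 8 - 1*(-121)**2 = 8 - 1*14641 = 8 - 14641 = -14633)
(I + x(134)) + 18757 = (-14633 + 134) + 18757 = -14499 + 18757 = 4258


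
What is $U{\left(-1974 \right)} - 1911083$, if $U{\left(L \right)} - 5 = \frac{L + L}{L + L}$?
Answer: $-1911077$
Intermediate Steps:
$U{\left(L \right)} = 6$ ($U{\left(L \right)} = 5 + \frac{L + L}{L + L} = 5 + \frac{2 L}{2 L} = 5 + 2 L \frac{1}{2 L} = 5 + 1 = 6$)
$U{\left(-1974 \right)} - 1911083 = 6 - 1911083 = -1911077$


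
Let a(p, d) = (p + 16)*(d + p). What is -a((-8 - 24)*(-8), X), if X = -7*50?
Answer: 25568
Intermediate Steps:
X = -350
a(p, d) = (16 + p)*(d + p)
-a((-8 - 24)*(-8), X) = -(((-8 - 24)*(-8))² + 16*(-350) + 16*((-8 - 24)*(-8)) - 350*(-8 - 24)*(-8)) = -((-32*(-8))² - 5600 + 16*(-32*(-8)) - (-11200)*(-8)) = -(256² - 5600 + 16*256 - 350*256) = -(65536 - 5600 + 4096 - 89600) = -1*(-25568) = 25568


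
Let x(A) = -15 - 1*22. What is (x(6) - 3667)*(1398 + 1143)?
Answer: -9411864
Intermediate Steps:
x(A) = -37 (x(A) = -15 - 22 = -37)
(x(6) - 3667)*(1398 + 1143) = (-37 - 3667)*(1398 + 1143) = -3704*2541 = -9411864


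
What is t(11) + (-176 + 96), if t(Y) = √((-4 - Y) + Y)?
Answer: -80 + 2*I ≈ -80.0 + 2.0*I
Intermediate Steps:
t(Y) = 2*I (t(Y) = √(-4) = 2*I)
t(11) + (-176 + 96) = 2*I + (-176 + 96) = 2*I - 80 = -80 + 2*I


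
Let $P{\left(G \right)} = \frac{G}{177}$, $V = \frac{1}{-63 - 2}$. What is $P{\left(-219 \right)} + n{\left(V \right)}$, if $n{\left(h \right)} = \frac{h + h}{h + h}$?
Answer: $- \frac{14}{59} \approx -0.23729$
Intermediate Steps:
$V = - \frac{1}{65}$ ($V = \frac{1}{-65} = - \frac{1}{65} \approx -0.015385$)
$P{\left(G \right)} = \frac{G}{177}$ ($P{\left(G \right)} = G \frac{1}{177} = \frac{G}{177}$)
$n{\left(h \right)} = 1$ ($n{\left(h \right)} = \frac{2 h}{2 h} = 2 h \frac{1}{2 h} = 1$)
$P{\left(-219 \right)} + n{\left(V \right)} = \frac{1}{177} \left(-219\right) + 1 = - \frac{73}{59} + 1 = - \frac{14}{59}$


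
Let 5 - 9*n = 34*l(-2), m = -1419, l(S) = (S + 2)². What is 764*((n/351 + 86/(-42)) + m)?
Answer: -24007623524/22113 ≈ -1.0857e+6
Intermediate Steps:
l(S) = (2 + S)²
n = 5/9 (n = 5/9 - 34*(2 - 2)²/9 = 5/9 - 34*0²/9 = 5/9 - 34*0/9 = 5/9 - ⅑*0 = 5/9 + 0 = 5/9 ≈ 0.55556)
764*((n/351 + 86/(-42)) + m) = 764*(((5/9)/351 + 86/(-42)) - 1419) = 764*(((5/9)*(1/351) + 86*(-1/42)) - 1419) = 764*((5/3159 - 43/21) - 1419) = 764*(-45244/22113 - 1419) = 764*(-31423591/22113) = -24007623524/22113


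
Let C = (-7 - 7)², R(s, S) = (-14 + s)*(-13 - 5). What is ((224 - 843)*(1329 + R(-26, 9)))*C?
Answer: -248592876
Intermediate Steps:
R(s, S) = 252 - 18*s (R(s, S) = (-14 + s)*(-18) = 252 - 18*s)
C = 196 (C = (-14)² = 196)
((224 - 843)*(1329 + R(-26, 9)))*C = ((224 - 843)*(1329 + (252 - 18*(-26))))*196 = -619*(1329 + (252 + 468))*196 = -619*(1329 + 720)*196 = -619*2049*196 = -1268331*196 = -248592876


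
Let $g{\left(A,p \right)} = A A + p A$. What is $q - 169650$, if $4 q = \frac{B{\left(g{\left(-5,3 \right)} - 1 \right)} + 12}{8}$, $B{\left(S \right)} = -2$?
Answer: $- \frac{2714395}{16} \approx -1.6965 \cdot 10^{5}$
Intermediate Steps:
$g{\left(A,p \right)} = A^{2} + A p$
$q = \frac{5}{16}$ ($q = \frac{\frac{1}{8} \left(-2 + 12\right)}{4} = \frac{\frac{1}{8} \cdot 10}{4} = \frac{1}{4} \cdot \frac{5}{4} = \frac{5}{16} \approx 0.3125$)
$q - 169650 = \frac{5}{16} - 169650 = - \frac{2714395}{16}$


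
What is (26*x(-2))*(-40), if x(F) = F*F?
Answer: -4160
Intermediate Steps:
x(F) = F**2
(26*x(-2))*(-40) = (26*(-2)**2)*(-40) = (26*4)*(-40) = 104*(-40) = -4160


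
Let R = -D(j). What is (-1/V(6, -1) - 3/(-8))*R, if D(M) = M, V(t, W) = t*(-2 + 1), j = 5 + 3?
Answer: -13/3 ≈ -4.3333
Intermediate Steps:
j = 8
V(t, W) = -t (V(t, W) = t*(-1) = -t)
R = -8 (R = -1*8 = -8)
(-1/V(6, -1) - 3/(-8))*R = (-1/((-1*6)) - 3/(-8))*(-8) = (-1/(-6) - 3*(-⅛))*(-8) = (-1*(-⅙) + 3/8)*(-8) = (⅙ + 3/8)*(-8) = (13/24)*(-8) = -13/3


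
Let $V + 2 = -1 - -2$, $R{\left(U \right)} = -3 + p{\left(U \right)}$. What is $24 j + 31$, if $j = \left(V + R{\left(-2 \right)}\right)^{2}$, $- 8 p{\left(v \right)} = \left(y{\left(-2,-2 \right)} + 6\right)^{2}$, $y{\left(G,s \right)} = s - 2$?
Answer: $517$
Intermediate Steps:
$y{\left(G,s \right)} = -2 + s$
$p{\left(v \right)} = - \frac{1}{2}$ ($p{\left(v \right)} = - \frac{\left(\left(-2 - 2\right) + 6\right)^{2}}{8} = - \frac{\left(-4 + 6\right)^{2}}{8} = - \frac{2^{2}}{8} = \left(- \frac{1}{8}\right) 4 = - \frac{1}{2}$)
$R{\left(U \right)} = - \frac{7}{2}$ ($R{\left(U \right)} = -3 - \frac{1}{2} = - \frac{7}{2}$)
$V = -1$ ($V = -2 - -1 = -2 + \left(-1 + 2\right) = -2 + 1 = -1$)
$j = \frac{81}{4}$ ($j = \left(-1 - \frac{7}{2}\right)^{2} = \left(- \frac{9}{2}\right)^{2} = \frac{81}{4} \approx 20.25$)
$24 j + 31 = 24 \cdot \frac{81}{4} + 31 = 486 + 31 = 517$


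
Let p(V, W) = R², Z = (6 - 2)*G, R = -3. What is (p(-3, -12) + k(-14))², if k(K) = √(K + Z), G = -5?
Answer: (9 + I*√34)² ≈ 47.0 + 104.96*I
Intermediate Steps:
Z = -20 (Z = (6 - 2)*(-5) = 4*(-5) = -20)
k(K) = √(-20 + K) (k(K) = √(K - 20) = √(-20 + K))
p(V, W) = 9 (p(V, W) = (-3)² = 9)
(p(-3, -12) + k(-14))² = (9 + √(-20 - 14))² = (9 + √(-34))² = (9 + I*√34)²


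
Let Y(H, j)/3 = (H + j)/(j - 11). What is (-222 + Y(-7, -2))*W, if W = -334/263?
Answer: 954906/3419 ≈ 279.29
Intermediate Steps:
Y(H, j) = 3*(H + j)/(-11 + j) (Y(H, j) = 3*((H + j)/(j - 11)) = 3*((H + j)/(-11 + j)) = 3*(H + j)/(-11 + j))
W = -334/263 (W = -334*1/263 = -334/263 ≈ -1.2700)
(-222 + Y(-7, -2))*W = (-222 + 3*(-7 - 2)/(-11 - 2))*(-334/263) = (-222 + 3*(-9)/(-13))*(-334/263) = (-222 + 3*(-1/13)*(-9))*(-334/263) = (-222 + 27/13)*(-334/263) = -2859/13*(-334/263) = 954906/3419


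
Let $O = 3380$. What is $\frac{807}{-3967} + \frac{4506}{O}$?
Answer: $\frac{7573821}{6704230} \approx 1.1297$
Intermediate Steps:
$\frac{807}{-3967} + \frac{4506}{O} = \frac{807}{-3967} + \frac{4506}{3380} = 807 \left(- \frac{1}{3967}\right) + 4506 \cdot \frac{1}{3380} = - \frac{807}{3967} + \frac{2253}{1690} = \frac{7573821}{6704230}$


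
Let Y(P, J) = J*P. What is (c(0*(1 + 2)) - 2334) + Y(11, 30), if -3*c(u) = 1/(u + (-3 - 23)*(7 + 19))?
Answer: -4064111/2028 ≈ -2004.0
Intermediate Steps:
c(u) = -1/(3*(-676 + u)) (c(u) = -1/(3*(u + (-3 - 23)*(7 + 19))) = -1/(3*(u - 26*26)) = -1/(3*(u - 676)) = -1/(3*(-676 + u)))
(c(0*(1 + 2)) - 2334) + Y(11, 30) = (-1/(-2028 + 3*(0*(1 + 2))) - 2334) + 30*11 = (-1/(-2028 + 3*(0*3)) - 2334) + 330 = (-1/(-2028 + 3*0) - 2334) + 330 = (-1/(-2028 + 0) - 2334) + 330 = (-1/(-2028) - 2334) + 330 = (-1*(-1/2028) - 2334) + 330 = (1/2028 - 2334) + 330 = -4733351/2028 + 330 = -4064111/2028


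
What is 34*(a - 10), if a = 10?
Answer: 0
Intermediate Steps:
34*(a - 10) = 34*(10 - 10) = 34*0 = 0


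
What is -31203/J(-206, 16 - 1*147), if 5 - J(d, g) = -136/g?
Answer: -1362531/173 ≈ -7875.9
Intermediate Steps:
J(d, g) = 5 + 136/g (J(d, g) = 5 - (-136)/g = 5 + 136/g)
-31203/J(-206, 16 - 1*147) = -31203/(5 + 136/(16 - 1*147)) = -31203/(5 + 136/(16 - 147)) = -31203/(5 + 136/(-131)) = -31203/(5 + 136*(-1/131)) = -31203/(5 - 136/131) = -31203/519/131 = -31203*131/519 = -1362531/173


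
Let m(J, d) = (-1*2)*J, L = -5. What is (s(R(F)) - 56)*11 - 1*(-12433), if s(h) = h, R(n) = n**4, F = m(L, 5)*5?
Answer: 68761817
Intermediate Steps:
m(J, d) = -2*J
F = 50 (F = -2*(-5)*5 = 10*5 = 50)
(s(R(F)) - 56)*11 - 1*(-12433) = (50**4 - 56)*11 - 1*(-12433) = (6250000 - 56)*11 + 12433 = 6249944*11 + 12433 = 68749384 + 12433 = 68761817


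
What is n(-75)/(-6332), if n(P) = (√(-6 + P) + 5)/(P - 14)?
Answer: 5/563548 + 9*I/563548 ≈ 8.8724e-6 + 1.597e-5*I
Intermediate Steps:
n(P) = (5 + √(-6 + P))/(-14 + P)
n(-75)/(-6332) = ((5 + √(-6 - 75))/(-14 - 75))/(-6332) = ((5 + √(-81))/(-89))*(-1/6332) = -(5 + 9*I)/89*(-1/6332) = (-5/89 - 9*I/89)*(-1/6332) = 5/563548 + 9*I/563548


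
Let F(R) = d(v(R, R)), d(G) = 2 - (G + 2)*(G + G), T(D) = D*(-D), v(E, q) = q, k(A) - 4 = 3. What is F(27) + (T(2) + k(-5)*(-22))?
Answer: -1722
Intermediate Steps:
k(A) = 7 (k(A) = 4 + 3 = 7)
T(D) = -D**2
d(G) = 2 - 2*G*(2 + G) (d(G) = 2 - (2 + G)*2*G = 2 - 2*G*(2 + G))
F(R) = 2 - 4*R - 2*R**2
F(27) + (T(2) + k(-5)*(-22)) = (2 - 4*27 - 2*27**2) + (-1*2**2 + 7*(-22)) = (2 - 108 - 2*729) + (-1*4 - 154) = (2 - 108 - 1458) + (-4 - 154) = -1564 - 158 = -1722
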